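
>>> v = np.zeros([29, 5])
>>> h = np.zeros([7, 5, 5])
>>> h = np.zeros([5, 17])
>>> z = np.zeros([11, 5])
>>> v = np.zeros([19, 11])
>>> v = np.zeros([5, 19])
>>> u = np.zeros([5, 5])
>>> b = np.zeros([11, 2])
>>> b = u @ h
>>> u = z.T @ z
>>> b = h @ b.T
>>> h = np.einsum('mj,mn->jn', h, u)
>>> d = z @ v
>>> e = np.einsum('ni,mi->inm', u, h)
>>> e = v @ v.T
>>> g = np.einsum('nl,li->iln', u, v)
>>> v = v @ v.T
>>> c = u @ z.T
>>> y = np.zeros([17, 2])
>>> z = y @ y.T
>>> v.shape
(5, 5)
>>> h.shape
(17, 5)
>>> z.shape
(17, 17)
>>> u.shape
(5, 5)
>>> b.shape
(5, 5)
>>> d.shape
(11, 19)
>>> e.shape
(5, 5)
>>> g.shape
(19, 5, 5)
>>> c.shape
(5, 11)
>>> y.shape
(17, 2)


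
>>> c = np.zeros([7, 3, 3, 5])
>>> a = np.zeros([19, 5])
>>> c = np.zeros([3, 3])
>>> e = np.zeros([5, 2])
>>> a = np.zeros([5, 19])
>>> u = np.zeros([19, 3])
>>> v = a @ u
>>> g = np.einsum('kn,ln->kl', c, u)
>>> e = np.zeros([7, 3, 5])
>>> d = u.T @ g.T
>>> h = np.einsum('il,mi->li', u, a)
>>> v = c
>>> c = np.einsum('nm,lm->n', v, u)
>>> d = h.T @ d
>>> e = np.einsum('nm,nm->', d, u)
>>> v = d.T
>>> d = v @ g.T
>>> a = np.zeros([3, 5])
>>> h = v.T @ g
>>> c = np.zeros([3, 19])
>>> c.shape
(3, 19)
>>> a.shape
(3, 5)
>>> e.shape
()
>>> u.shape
(19, 3)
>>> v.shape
(3, 19)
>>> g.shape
(3, 19)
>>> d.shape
(3, 3)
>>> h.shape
(19, 19)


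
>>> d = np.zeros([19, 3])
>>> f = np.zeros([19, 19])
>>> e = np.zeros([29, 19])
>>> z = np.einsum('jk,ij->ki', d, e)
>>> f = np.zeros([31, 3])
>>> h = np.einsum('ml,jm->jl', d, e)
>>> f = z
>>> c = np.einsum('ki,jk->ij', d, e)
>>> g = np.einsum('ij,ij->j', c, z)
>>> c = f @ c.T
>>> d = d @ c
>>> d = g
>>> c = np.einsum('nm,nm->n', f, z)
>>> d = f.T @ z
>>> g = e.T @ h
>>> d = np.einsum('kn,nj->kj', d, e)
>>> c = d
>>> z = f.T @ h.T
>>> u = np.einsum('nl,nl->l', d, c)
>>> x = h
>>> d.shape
(29, 19)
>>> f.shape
(3, 29)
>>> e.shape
(29, 19)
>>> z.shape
(29, 29)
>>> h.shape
(29, 3)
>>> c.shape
(29, 19)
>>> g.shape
(19, 3)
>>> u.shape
(19,)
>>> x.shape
(29, 3)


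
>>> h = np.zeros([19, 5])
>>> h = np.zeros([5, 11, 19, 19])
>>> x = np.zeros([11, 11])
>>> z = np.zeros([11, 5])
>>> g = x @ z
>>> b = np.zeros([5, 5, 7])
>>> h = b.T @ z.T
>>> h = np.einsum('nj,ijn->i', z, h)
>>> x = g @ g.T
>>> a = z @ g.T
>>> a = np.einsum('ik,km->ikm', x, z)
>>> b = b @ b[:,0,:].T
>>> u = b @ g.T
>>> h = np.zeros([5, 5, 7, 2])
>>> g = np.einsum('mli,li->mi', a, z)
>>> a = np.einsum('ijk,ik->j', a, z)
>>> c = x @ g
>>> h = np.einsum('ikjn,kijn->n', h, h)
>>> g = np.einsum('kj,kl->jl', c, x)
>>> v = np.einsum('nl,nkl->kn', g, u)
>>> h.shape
(2,)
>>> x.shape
(11, 11)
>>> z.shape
(11, 5)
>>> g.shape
(5, 11)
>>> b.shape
(5, 5, 5)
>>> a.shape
(11,)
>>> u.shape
(5, 5, 11)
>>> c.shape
(11, 5)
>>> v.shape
(5, 5)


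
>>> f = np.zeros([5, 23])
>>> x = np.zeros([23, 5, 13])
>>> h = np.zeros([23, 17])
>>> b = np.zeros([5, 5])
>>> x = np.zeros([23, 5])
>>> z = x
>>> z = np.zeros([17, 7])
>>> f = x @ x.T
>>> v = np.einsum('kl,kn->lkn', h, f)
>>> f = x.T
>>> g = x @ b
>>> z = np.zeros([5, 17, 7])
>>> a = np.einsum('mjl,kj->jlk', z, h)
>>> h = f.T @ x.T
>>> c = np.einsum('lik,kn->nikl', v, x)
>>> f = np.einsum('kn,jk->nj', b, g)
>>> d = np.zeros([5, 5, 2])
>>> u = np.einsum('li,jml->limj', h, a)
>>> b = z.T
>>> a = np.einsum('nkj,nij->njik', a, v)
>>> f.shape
(5, 23)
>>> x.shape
(23, 5)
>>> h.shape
(23, 23)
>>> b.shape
(7, 17, 5)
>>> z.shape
(5, 17, 7)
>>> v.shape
(17, 23, 23)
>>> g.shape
(23, 5)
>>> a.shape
(17, 23, 23, 7)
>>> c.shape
(5, 23, 23, 17)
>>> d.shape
(5, 5, 2)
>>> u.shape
(23, 23, 7, 17)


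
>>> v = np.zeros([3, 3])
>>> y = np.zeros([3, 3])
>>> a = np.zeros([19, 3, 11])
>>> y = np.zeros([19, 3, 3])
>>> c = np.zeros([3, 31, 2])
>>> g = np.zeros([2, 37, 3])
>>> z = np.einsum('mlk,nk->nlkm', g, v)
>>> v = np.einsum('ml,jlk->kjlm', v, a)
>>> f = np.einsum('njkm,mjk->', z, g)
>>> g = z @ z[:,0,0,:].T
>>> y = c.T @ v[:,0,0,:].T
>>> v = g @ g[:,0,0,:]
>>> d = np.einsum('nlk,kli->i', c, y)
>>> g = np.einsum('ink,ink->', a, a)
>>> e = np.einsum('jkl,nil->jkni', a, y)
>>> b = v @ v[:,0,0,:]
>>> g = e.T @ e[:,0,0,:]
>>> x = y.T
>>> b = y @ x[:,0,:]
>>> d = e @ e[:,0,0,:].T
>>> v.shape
(3, 37, 3, 3)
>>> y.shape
(2, 31, 11)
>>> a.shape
(19, 3, 11)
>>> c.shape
(3, 31, 2)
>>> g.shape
(31, 2, 3, 31)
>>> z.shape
(3, 37, 3, 2)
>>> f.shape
()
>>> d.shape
(19, 3, 2, 19)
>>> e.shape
(19, 3, 2, 31)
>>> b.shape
(2, 31, 2)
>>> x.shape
(11, 31, 2)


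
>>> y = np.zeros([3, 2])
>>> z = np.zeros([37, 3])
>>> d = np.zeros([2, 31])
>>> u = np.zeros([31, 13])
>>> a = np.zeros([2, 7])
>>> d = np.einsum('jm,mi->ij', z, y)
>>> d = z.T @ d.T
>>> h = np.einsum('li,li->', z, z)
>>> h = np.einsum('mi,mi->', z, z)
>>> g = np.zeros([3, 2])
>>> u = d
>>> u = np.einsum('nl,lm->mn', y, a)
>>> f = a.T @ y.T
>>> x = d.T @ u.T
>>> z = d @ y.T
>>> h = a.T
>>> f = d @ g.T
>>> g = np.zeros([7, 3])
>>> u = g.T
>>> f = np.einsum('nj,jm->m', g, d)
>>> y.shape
(3, 2)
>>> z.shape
(3, 3)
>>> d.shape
(3, 2)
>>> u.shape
(3, 7)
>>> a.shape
(2, 7)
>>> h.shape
(7, 2)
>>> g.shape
(7, 3)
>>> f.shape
(2,)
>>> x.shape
(2, 7)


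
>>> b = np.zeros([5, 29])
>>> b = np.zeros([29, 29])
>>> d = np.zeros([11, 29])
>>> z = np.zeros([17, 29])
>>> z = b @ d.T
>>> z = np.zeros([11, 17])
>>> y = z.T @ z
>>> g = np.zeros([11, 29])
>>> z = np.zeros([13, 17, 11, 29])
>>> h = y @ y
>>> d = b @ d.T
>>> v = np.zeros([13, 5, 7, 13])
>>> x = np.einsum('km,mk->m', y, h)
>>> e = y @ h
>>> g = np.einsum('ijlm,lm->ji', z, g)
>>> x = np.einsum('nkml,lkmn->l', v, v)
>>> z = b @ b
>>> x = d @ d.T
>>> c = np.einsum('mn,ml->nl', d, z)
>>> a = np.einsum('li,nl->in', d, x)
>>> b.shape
(29, 29)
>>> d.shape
(29, 11)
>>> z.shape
(29, 29)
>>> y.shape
(17, 17)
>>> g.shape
(17, 13)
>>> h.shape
(17, 17)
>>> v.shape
(13, 5, 7, 13)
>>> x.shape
(29, 29)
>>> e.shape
(17, 17)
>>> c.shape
(11, 29)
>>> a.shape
(11, 29)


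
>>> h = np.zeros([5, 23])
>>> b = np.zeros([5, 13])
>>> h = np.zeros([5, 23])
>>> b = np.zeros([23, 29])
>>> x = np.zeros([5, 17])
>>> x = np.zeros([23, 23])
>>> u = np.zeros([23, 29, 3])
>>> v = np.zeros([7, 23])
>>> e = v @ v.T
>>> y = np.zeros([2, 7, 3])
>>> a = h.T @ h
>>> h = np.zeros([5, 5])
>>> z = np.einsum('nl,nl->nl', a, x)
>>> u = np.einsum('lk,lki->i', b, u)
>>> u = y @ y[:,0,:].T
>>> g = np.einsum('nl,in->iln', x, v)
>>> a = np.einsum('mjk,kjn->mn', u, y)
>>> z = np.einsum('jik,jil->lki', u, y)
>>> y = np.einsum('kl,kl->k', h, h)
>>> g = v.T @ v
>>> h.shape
(5, 5)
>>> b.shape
(23, 29)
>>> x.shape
(23, 23)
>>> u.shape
(2, 7, 2)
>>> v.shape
(7, 23)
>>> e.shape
(7, 7)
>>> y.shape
(5,)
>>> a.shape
(2, 3)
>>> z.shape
(3, 2, 7)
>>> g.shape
(23, 23)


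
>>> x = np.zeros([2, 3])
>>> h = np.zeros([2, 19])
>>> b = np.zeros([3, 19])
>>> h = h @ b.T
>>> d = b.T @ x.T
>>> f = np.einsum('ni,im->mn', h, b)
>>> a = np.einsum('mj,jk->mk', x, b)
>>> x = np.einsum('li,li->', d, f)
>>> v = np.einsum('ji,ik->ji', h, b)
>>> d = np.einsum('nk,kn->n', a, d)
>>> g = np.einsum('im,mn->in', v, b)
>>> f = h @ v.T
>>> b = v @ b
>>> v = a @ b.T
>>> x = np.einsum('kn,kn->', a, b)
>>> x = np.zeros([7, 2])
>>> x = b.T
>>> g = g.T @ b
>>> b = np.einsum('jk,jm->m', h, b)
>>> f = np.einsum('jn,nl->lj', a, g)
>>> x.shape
(19, 2)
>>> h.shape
(2, 3)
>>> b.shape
(19,)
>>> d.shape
(2,)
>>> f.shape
(19, 2)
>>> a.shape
(2, 19)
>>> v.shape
(2, 2)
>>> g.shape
(19, 19)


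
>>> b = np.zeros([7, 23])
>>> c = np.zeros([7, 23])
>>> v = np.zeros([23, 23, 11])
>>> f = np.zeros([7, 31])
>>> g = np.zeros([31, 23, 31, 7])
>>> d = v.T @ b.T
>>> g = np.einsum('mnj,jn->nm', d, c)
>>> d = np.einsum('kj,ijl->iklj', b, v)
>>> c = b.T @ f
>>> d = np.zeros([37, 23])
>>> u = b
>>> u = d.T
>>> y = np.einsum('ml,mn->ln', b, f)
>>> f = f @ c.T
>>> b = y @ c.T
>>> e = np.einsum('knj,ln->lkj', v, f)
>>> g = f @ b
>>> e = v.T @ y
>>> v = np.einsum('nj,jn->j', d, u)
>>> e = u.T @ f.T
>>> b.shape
(23, 23)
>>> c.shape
(23, 31)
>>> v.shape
(23,)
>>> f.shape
(7, 23)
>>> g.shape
(7, 23)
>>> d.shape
(37, 23)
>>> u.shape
(23, 37)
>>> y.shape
(23, 31)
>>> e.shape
(37, 7)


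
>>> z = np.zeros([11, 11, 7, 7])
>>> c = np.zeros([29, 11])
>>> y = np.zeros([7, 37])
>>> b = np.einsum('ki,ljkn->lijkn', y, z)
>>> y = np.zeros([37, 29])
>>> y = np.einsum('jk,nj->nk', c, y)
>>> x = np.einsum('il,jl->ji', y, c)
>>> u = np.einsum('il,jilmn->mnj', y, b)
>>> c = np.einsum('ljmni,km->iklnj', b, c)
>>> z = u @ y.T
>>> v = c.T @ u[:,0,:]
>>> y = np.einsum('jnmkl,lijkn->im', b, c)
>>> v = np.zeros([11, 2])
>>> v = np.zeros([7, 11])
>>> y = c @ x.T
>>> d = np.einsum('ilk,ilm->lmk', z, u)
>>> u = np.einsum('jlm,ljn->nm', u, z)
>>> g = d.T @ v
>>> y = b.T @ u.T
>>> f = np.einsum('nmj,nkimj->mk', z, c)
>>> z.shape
(7, 7, 37)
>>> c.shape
(7, 29, 11, 7, 37)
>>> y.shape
(7, 7, 11, 37, 37)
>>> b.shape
(11, 37, 11, 7, 7)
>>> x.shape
(29, 37)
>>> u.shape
(37, 11)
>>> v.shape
(7, 11)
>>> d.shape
(7, 11, 37)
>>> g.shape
(37, 11, 11)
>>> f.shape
(7, 29)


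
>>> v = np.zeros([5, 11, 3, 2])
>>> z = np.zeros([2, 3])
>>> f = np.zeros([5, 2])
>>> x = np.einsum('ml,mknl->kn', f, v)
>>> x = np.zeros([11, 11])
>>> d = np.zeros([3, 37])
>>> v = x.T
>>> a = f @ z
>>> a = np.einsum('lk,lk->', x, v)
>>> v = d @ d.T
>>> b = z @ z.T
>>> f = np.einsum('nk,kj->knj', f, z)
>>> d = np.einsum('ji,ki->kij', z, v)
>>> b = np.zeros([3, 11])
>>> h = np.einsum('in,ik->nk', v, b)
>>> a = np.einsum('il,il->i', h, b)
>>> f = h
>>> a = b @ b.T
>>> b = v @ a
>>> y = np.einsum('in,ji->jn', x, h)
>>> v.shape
(3, 3)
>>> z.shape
(2, 3)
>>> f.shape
(3, 11)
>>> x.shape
(11, 11)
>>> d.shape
(3, 3, 2)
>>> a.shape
(3, 3)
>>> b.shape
(3, 3)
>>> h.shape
(3, 11)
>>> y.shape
(3, 11)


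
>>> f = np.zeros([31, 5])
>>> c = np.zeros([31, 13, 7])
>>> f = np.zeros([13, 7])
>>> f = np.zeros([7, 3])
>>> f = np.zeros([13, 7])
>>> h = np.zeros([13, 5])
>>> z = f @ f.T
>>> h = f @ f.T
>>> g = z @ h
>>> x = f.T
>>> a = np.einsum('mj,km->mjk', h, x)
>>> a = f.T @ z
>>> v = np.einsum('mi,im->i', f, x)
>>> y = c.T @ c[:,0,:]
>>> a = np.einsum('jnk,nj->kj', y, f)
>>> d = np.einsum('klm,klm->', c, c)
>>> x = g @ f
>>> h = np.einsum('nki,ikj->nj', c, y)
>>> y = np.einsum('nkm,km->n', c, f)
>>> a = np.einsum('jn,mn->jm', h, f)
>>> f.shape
(13, 7)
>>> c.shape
(31, 13, 7)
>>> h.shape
(31, 7)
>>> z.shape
(13, 13)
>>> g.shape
(13, 13)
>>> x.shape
(13, 7)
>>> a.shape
(31, 13)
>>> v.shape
(7,)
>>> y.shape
(31,)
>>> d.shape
()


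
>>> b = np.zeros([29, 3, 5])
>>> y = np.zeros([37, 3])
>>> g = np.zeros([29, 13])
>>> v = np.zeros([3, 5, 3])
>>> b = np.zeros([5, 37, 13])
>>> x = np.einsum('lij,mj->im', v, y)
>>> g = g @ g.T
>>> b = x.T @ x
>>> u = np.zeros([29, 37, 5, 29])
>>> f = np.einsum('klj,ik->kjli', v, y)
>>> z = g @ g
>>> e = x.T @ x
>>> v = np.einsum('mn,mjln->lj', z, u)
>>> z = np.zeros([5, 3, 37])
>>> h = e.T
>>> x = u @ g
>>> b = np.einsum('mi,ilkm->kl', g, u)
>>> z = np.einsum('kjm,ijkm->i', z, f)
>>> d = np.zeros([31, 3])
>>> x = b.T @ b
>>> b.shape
(5, 37)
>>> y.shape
(37, 3)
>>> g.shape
(29, 29)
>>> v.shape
(5, 37)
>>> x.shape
(37, 37)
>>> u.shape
(29, 37, 5, 29)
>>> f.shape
(3, 3, 5, 37)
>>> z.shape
(3,)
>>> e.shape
(37, 37)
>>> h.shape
(37, 37)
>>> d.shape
(31, 3)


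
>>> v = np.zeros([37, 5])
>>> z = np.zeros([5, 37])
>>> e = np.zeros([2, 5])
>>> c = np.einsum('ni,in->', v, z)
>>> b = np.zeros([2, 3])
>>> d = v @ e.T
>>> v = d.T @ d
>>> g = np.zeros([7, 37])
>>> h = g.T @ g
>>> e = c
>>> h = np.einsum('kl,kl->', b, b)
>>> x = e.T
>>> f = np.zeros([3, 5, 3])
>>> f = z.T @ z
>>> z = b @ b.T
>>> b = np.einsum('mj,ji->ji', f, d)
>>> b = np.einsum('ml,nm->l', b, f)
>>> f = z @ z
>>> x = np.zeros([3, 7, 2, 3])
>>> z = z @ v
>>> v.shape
(2, 2)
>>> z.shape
(2, 2)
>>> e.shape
()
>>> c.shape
()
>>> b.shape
(2,)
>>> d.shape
(37, 2)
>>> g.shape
(7, 37)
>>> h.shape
()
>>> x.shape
(3, 7, 2, 3)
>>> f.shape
(2, 2)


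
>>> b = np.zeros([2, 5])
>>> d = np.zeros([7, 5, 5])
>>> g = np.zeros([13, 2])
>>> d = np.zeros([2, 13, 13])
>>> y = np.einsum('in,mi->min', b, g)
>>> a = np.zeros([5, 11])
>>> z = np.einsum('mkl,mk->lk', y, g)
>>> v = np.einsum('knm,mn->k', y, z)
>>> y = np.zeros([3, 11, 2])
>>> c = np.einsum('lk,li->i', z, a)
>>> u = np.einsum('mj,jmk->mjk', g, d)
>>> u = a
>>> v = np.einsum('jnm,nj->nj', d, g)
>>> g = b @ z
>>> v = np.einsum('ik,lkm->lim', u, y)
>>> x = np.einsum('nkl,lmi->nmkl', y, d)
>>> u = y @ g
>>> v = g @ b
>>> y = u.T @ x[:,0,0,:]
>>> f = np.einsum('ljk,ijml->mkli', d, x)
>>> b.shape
(2, 5)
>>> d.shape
(2, 13, 13)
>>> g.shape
(2, 2)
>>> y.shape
(2, 11, 2)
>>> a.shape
(5, 11)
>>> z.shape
(5, 2)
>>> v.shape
(2, 5)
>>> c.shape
(11,)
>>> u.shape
(3, 11, 2)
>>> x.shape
(3, 13, 11, 2)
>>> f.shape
(11, 13, 2, 3)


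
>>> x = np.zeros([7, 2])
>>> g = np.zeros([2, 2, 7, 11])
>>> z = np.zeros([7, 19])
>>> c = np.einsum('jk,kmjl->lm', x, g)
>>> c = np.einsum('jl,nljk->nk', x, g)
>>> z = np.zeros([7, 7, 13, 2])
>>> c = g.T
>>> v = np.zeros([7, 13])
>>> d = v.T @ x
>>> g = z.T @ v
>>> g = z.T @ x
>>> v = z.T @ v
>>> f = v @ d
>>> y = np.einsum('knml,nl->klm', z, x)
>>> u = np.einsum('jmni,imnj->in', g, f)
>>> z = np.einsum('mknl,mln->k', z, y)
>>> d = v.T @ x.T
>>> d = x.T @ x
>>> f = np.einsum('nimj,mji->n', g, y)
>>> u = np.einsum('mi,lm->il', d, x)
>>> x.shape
(7, 2)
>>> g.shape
(2, 13, 7, 2)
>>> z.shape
(7,)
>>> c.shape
(11, 7, 2, 2)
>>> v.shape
(2, 13, 7, 13)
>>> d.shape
(2, 2)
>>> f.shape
(2,)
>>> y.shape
(7, 2, 13)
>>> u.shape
(2, 7)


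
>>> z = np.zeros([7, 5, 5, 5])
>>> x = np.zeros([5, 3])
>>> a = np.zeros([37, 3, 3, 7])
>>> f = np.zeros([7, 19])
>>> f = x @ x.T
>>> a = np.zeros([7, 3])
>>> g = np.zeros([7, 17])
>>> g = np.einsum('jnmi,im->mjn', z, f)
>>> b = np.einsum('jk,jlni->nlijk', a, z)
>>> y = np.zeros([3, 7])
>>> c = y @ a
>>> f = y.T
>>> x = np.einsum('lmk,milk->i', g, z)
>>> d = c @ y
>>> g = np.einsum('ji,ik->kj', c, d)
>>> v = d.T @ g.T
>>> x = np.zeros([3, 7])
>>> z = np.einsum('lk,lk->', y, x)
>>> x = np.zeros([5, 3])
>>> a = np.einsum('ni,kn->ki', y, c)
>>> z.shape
()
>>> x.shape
(5, 3)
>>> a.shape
(3, 7)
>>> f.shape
(7, 3)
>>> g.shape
(7, 3)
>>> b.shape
(5, 5, 5, 7, 3)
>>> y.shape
(3, 7)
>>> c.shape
(3, 3)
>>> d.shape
(3, 7)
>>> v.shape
(7, 7)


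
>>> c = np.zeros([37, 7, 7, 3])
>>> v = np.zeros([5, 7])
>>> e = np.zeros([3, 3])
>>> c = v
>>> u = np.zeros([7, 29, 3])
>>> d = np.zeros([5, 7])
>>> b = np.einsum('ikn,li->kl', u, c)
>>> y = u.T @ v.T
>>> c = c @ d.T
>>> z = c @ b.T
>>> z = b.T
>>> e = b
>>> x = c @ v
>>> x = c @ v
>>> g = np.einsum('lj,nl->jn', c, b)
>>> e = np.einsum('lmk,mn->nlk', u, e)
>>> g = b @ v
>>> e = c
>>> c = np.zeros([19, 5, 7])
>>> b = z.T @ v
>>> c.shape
(19, 5, 7)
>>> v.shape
(5, 7)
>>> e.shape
(5, 5)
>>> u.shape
(7, 29, 3)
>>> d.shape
(5, 7)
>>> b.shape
(29, 7)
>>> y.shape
(3, 29, 5)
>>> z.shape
(5, 29)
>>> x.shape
(5, 7)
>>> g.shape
(29, 7)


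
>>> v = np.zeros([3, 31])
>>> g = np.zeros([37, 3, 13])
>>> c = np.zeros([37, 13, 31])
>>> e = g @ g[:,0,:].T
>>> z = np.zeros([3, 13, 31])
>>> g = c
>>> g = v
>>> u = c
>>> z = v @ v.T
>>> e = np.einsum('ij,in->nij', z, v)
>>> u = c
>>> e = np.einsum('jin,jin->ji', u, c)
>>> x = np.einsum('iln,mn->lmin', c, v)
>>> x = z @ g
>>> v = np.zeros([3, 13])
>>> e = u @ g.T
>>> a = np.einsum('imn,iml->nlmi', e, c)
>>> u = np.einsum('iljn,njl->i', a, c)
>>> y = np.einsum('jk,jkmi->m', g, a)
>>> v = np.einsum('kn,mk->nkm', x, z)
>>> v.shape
(31, 3, 3)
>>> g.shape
(3, 31)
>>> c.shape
(37, 13, 31)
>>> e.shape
(37, 13, 3)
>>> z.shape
(3, 3)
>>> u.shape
(3,)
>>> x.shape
(3, 31)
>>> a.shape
(3, 31, 13, 37)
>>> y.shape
(13,)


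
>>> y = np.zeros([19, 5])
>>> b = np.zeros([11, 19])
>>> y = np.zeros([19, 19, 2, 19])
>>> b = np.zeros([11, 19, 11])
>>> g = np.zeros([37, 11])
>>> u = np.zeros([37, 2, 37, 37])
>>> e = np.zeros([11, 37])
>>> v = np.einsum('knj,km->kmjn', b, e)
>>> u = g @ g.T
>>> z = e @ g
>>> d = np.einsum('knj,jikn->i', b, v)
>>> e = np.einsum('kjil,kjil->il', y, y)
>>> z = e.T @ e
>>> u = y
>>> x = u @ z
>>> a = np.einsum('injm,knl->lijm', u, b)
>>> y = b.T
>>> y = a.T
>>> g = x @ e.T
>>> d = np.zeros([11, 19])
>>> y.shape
(19, 2, 19, 11)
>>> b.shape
(11, 19, 11)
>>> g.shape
(19, 19, 2, 2)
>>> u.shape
(19, 19, 2, 19)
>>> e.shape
(2, 19)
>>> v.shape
(11, 37, 11, 19)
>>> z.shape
(19, 19)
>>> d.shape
(11, 19)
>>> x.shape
(19, 19, 2, 19)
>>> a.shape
(11, 19, 2, 19)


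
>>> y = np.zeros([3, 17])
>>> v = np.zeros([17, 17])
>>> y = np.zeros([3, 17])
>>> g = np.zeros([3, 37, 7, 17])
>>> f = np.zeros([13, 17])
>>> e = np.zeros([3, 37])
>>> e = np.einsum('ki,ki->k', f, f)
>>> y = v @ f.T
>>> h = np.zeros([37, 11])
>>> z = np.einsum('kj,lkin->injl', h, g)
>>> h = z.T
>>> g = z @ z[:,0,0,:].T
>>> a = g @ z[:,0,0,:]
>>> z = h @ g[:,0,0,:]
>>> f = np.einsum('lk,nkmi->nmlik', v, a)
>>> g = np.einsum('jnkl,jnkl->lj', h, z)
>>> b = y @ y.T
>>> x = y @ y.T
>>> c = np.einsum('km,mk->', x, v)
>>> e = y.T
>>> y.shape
(17, 13)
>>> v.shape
(17, 17)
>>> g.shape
(7, 3)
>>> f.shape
(7, 11, 17, 3, 17)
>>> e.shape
(13, 17)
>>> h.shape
(3, 11, 17, 7)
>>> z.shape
(3, 11, 17, 7)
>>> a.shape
(7, 17, 11, 3)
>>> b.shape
(17, 17)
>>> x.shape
(17, 17)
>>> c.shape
()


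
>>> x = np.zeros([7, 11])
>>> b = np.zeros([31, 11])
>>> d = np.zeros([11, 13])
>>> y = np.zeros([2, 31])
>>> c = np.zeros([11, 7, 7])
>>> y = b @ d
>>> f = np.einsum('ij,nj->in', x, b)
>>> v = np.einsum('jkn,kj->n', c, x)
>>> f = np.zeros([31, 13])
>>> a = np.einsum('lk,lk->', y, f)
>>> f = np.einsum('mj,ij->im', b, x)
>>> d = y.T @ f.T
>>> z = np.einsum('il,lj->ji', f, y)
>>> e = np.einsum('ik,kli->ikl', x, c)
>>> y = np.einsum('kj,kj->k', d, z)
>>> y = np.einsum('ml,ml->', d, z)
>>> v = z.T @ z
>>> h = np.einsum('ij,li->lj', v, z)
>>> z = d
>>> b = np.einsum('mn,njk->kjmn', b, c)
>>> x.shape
(7, 11)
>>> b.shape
(7, 7, 31, 11)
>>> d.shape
(13, 7)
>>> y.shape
()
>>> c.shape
(11, 7, 7)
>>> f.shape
(7, 31)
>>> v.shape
(7, 7)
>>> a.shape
()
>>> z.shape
(13, 7)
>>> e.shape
(7, 11, 7)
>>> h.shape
(13, 7)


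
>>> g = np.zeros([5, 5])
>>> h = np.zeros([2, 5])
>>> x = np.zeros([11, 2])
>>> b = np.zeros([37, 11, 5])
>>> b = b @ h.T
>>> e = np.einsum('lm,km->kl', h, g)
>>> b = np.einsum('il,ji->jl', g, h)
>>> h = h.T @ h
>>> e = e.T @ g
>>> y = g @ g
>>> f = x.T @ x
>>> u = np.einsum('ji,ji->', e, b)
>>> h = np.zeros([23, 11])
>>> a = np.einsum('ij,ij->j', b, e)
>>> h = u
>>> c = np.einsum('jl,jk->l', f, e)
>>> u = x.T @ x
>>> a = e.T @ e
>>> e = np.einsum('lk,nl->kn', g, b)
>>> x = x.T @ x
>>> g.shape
(5, 5)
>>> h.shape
()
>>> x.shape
(2, 2)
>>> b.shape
(2, 5)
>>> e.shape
(5, 2)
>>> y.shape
(5, 5)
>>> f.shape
(2, 2)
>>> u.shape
(2, 2)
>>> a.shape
(5, 5)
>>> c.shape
(2,)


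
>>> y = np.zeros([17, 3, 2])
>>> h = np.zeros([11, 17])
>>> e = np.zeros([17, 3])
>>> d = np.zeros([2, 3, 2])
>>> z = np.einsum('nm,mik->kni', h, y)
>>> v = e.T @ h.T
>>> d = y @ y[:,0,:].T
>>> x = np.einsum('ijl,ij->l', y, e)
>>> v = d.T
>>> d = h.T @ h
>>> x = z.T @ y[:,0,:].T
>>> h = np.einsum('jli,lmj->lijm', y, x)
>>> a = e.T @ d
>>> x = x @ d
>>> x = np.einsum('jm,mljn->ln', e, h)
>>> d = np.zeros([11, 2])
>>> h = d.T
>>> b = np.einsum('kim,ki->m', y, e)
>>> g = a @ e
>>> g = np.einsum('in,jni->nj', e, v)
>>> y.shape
(17, 3, 2)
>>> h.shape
(2, 11)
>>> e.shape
(17, 3)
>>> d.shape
(11, 2)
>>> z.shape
(2, 11, 3)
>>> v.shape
(17, 3, 17)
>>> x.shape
(2, 11)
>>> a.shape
(3, 17)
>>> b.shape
(2,)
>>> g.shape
(3, 17)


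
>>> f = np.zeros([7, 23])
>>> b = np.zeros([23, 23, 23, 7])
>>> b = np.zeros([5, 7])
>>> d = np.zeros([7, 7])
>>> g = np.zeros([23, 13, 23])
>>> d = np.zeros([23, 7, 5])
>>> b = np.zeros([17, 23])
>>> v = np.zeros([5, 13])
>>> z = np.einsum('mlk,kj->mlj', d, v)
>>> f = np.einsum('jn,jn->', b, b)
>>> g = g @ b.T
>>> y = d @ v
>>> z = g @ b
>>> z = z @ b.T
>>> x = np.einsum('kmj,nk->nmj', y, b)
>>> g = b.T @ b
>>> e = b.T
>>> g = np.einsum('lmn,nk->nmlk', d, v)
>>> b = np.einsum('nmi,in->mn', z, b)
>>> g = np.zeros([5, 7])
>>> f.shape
()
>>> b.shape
(13, 23)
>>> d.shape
(23, 7, 5)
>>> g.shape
(5, 7)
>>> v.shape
(5, 13)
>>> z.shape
(23, 13, 17)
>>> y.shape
(23, 7, 13)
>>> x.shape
(17, 7, 13)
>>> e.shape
(23, 17)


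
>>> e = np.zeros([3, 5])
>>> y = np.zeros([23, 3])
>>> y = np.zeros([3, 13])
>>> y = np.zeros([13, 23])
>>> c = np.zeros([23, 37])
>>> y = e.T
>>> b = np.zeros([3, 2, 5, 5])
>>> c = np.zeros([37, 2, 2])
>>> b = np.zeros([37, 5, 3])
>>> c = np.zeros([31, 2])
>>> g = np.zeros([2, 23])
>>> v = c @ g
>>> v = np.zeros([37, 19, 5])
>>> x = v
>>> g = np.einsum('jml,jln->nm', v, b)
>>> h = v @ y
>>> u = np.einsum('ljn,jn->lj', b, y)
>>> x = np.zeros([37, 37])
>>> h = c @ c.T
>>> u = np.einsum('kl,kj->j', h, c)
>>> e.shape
(3, 5)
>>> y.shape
(5, 3)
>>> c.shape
(31, 2)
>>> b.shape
(37, 5, 3)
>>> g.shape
(3, 19)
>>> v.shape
(37, 19, 5)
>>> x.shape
(37, 37)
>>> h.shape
(31, 31)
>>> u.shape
(2,)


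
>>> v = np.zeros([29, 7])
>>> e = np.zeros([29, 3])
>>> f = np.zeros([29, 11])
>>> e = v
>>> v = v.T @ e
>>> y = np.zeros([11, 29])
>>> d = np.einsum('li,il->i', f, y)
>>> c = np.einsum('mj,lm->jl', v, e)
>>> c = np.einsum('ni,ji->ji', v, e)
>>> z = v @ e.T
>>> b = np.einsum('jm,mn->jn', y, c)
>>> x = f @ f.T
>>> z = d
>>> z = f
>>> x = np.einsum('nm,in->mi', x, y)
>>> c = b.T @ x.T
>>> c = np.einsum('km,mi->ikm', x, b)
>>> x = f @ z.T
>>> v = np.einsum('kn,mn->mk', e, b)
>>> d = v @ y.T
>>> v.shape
(11, 29)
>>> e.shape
(29, 7)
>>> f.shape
(29, 11)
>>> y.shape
(11, 29)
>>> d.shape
(11, 11)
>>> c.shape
(7, 29, 11)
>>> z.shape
(29, 11)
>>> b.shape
(11, 7)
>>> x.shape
(29, 29)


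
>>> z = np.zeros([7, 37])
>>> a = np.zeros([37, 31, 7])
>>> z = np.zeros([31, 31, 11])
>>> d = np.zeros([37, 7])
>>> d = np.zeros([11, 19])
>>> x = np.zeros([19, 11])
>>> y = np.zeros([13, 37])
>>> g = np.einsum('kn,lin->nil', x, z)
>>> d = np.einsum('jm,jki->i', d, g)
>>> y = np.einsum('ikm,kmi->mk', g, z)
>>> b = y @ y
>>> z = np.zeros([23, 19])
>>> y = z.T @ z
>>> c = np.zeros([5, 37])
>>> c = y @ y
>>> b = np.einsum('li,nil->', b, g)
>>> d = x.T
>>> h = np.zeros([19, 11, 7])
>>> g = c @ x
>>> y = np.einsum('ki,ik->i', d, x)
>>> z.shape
(23, 19)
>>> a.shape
(37, 31, 7)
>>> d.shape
(11, 19)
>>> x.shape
(19, 11)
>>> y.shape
(19,)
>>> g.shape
(19, 11)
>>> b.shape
()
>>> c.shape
(19, 19)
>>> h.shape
(19, 11, 7)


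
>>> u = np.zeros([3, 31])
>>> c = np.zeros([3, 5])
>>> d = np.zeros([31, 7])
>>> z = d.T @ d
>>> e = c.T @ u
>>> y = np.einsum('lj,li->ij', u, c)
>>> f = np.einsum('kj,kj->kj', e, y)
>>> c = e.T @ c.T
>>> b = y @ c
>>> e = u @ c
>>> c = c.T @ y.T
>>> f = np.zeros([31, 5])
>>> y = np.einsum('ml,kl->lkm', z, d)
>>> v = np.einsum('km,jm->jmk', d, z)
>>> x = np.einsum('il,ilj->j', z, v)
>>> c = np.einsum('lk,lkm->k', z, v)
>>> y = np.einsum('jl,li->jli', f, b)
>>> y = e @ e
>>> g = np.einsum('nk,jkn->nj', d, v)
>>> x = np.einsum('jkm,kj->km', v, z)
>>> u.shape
(3, 31)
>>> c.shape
(7,)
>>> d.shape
(31, 7)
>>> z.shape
(7, 7)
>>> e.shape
(3, 3)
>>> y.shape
(3, 3)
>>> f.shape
(31, 5)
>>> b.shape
(5, 3)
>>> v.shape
(7, 7, 31)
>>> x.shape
(7, 31)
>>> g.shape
(31, 7)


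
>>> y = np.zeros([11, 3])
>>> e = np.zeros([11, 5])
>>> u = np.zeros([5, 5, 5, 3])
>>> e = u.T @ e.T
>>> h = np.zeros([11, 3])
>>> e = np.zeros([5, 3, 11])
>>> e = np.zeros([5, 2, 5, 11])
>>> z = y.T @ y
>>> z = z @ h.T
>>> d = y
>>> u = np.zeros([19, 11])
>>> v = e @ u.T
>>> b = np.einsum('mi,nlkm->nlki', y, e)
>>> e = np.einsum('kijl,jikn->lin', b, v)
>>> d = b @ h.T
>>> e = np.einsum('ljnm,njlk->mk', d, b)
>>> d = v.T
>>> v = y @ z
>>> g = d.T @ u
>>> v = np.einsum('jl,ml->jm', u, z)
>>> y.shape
(11, 3)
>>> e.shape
(11, 3)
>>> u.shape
(19, 11)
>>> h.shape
(11, 3)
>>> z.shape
(3, 11)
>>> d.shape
(19, 5, 2, 5)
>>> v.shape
(19, 3)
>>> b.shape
(5, 2, 5, 3)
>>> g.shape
(5, 2, 5, 11)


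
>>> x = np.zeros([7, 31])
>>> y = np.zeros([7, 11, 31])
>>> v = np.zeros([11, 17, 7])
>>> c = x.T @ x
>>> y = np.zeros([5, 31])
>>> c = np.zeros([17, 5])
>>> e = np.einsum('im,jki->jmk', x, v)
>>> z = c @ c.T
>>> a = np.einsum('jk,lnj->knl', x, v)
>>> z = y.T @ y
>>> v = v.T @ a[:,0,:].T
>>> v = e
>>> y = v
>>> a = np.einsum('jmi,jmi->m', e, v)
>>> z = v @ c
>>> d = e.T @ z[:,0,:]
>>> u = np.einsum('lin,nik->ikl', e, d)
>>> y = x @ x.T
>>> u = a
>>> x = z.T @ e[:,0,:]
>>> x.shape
(5, 31, 17)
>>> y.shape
(7, 7)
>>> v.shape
(11, 31, 17)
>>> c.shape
(17, 5)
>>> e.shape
(11, 31, 17)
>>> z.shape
(11, 31, 5)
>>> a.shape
(31,)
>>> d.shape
(17, 31, 5)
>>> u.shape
(31,)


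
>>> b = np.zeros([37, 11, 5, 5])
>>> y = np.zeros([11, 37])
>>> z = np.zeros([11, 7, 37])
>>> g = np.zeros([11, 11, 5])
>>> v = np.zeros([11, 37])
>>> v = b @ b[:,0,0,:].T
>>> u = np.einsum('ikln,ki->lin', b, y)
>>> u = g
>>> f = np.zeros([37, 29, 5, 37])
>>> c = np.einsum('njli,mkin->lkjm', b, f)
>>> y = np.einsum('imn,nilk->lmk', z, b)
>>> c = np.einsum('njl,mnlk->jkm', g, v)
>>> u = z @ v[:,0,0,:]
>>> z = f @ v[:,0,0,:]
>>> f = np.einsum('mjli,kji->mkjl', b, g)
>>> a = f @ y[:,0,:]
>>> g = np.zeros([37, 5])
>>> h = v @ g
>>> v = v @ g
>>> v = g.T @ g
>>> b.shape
(37, 11, 5, 5)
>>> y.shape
(5, 7, 5)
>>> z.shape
(37, 29, 5, 37)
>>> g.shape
(37, 5)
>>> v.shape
(5, 5)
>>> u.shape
(11, 7, 37)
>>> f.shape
(37, 11, 11, 5)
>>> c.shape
(11, 37, 37)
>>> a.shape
(37, 11, 11, 5)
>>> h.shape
(37, 11, 5, 5)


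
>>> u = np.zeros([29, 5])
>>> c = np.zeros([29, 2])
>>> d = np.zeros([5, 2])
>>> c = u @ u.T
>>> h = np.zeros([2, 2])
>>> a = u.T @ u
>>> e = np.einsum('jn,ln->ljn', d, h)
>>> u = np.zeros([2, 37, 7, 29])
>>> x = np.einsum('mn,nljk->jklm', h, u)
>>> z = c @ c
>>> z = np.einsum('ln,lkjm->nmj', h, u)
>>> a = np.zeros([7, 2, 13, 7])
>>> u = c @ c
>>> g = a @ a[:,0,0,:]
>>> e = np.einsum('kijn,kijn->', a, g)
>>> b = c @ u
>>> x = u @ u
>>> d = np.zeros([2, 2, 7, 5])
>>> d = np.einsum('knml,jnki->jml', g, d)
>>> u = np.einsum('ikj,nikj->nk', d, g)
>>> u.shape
(7, 13)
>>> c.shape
(29, 29)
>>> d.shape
(2, 13, 7)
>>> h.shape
(2, 2)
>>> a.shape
(7, 2, 13, 7)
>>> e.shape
()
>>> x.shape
(29, 29)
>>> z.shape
(2, 29, 7)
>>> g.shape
(7, 2, 13, 7)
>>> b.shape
(29, 29)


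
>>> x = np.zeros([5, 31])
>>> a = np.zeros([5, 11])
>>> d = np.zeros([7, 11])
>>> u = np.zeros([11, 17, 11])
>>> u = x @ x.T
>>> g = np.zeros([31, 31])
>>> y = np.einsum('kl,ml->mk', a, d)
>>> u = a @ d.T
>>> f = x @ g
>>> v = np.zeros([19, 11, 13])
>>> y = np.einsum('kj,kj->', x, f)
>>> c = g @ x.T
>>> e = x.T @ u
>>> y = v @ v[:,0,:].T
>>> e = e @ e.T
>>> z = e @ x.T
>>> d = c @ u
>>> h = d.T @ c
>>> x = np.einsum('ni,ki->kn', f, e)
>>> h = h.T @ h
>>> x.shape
(31, 5)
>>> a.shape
(5, 11)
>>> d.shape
(31, 7)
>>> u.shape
(5, 7)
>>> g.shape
(31, 31)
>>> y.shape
(19, 11, 19)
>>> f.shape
(5, 31)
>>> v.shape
(19, 11, 13)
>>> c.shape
(31, 5)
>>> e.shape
(31, 31)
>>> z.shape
(31, 5)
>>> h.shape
(5, 5)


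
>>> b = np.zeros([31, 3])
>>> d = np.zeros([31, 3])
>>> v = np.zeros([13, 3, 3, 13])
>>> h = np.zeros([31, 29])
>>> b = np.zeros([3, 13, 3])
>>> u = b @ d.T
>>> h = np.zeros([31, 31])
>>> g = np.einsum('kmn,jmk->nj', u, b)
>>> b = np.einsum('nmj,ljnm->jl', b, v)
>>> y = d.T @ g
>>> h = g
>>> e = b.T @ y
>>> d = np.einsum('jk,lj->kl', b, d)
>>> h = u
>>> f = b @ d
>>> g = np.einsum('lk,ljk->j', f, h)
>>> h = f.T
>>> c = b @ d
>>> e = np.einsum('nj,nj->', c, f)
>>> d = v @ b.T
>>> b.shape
(3, 13)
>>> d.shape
(13, 3, 3, 3)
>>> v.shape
(13, 3, 3, 13)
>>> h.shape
(31, 3)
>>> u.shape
(3, 13, 31)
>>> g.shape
(13,)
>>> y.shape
(3, 3)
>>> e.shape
()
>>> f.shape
(3, 31)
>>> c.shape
(3, 31)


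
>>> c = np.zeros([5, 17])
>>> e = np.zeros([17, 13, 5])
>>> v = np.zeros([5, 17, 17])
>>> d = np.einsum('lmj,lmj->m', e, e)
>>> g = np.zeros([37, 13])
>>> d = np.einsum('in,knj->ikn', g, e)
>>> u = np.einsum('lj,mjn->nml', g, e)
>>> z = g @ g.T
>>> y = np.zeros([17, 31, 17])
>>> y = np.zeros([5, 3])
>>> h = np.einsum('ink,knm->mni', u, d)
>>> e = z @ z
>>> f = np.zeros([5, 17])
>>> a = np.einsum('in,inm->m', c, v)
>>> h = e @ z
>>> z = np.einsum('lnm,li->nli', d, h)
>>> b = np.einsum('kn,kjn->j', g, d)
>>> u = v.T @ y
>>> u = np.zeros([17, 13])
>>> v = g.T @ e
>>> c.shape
(5, 17)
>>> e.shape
(37, 37)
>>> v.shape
(13, 37)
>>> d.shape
(37, 17, 13)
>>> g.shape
(37, 13)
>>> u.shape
(17, 13)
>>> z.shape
(17, 37, 37)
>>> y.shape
(5, 3)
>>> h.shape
(37, 37)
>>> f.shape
(5, 17)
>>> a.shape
(17,)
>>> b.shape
(17,)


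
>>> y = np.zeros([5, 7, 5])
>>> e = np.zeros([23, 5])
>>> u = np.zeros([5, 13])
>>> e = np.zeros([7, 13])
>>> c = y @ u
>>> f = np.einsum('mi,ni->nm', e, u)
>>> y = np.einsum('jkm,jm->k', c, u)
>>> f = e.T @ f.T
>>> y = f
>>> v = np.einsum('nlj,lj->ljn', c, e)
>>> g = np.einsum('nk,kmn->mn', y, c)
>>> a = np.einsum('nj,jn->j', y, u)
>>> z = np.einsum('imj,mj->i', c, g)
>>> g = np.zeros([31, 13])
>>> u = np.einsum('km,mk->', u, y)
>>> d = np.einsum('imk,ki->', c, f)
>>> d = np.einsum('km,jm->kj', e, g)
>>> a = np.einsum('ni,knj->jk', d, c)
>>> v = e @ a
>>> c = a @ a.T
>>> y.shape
(13, 5)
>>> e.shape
(7, 13)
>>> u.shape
()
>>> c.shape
(13, 13)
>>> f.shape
(13, 5)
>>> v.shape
(7, 5)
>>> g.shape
(31, 13)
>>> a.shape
(13, 5)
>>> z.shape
(5,)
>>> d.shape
(7, 31)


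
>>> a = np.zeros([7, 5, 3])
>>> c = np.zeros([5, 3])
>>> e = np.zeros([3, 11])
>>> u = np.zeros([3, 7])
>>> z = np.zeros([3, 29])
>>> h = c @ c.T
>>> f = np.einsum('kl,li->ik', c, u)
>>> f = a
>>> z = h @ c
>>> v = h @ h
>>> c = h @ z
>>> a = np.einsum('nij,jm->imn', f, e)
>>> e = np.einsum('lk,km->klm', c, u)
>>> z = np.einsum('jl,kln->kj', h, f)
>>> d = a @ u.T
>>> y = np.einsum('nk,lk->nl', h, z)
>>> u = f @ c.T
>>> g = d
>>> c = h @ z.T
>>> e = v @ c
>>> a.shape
(5, 11, 7)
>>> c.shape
(5, 7)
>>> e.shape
(5, 7)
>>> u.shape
(7, 5, 5)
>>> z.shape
(7, 5)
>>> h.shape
(5, 5)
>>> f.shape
(7, 5, 3)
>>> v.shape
(5, 5)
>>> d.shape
(5, 11, 3)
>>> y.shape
(5, 7)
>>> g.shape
(5, 11, 3)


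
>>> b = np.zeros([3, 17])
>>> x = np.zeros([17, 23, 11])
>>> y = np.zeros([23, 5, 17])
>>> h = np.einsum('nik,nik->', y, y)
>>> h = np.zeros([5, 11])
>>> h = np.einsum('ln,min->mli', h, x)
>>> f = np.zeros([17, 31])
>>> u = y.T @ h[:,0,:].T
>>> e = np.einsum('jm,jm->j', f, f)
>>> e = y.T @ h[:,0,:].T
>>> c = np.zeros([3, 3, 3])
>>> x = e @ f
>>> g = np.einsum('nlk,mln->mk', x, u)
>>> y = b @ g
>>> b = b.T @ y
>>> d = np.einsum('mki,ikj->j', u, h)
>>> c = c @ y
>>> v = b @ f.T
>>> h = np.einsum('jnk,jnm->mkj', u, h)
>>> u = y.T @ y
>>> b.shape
(17, 31)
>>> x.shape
(17, 5, 31)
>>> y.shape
(3, 31)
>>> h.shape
(23, 17, 17)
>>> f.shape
(17, 31)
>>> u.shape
(31, 31)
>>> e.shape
(17, 5, 17)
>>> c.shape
(3, 3, 31)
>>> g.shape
(17, 31)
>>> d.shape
(23,)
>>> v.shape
(17, 17)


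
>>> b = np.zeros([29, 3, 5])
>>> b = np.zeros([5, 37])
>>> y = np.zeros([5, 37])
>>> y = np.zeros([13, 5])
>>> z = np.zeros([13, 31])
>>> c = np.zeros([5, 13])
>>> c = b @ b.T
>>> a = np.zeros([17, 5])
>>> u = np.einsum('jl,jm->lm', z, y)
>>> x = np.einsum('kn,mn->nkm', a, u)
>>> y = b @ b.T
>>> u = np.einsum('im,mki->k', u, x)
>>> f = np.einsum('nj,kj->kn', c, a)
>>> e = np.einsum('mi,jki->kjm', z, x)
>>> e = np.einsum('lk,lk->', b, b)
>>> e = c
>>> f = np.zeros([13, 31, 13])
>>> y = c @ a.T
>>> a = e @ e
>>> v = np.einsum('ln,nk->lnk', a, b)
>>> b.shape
(5, 37)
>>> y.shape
(5, 17)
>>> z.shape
(13, 31)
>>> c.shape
(5, 5)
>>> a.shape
(5, 5)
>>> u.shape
(17,)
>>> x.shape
(5, 17, 31)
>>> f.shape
(13, 31, 13)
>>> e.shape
(5, 5)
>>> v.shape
(5, 5, 37)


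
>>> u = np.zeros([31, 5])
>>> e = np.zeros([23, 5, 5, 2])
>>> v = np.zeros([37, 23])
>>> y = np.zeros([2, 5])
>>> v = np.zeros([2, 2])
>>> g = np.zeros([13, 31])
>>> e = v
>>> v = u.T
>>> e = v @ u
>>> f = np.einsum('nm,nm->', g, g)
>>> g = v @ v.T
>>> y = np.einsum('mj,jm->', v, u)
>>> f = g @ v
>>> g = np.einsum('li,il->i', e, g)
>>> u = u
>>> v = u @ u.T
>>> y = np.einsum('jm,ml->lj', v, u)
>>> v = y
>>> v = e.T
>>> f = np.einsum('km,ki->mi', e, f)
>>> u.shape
(31, 5)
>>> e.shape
(5, 5)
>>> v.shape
(5, 5)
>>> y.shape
(5, 31)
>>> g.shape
(5,)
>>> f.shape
(5, 31)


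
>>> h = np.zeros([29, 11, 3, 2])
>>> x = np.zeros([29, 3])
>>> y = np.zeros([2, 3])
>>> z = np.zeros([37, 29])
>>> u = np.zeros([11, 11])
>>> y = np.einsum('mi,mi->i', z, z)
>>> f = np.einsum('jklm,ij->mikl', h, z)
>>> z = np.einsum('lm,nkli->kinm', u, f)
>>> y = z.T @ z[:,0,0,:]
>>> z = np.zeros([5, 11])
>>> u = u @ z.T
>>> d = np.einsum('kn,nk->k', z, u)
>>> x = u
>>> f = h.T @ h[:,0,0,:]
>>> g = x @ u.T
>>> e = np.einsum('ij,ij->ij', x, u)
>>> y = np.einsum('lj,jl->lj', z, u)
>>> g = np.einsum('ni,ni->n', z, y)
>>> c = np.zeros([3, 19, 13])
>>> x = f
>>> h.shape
(29, 11, 3, 2)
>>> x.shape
(2, 3, 11, 2)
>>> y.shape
(5, 11)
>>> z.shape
(5, 11)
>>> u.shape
(11, 5)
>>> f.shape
(2, 3, 11, 2)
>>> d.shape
(5,)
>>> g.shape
(5,)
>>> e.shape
(11, 5)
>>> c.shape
(3, 19, 13)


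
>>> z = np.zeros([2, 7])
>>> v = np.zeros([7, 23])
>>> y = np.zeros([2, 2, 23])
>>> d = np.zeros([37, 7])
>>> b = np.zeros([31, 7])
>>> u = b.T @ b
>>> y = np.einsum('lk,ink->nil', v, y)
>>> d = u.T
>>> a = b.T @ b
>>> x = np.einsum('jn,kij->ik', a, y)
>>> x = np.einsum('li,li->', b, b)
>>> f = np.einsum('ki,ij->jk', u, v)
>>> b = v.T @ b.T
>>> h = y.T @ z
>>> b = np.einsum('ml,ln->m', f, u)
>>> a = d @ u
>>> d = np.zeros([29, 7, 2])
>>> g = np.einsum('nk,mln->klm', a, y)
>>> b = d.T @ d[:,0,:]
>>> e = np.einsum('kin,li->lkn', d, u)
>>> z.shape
(2, 7)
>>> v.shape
(7, 23)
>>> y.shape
(2, 2, 7)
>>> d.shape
(29, 7, 2)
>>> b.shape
(2, 7, 2)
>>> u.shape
(7, 7)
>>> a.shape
(7, 7)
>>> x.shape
()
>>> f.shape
(23, 7)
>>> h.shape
(7, 2, 7)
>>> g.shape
(7, 2, 2)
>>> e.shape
(7, 29, 2)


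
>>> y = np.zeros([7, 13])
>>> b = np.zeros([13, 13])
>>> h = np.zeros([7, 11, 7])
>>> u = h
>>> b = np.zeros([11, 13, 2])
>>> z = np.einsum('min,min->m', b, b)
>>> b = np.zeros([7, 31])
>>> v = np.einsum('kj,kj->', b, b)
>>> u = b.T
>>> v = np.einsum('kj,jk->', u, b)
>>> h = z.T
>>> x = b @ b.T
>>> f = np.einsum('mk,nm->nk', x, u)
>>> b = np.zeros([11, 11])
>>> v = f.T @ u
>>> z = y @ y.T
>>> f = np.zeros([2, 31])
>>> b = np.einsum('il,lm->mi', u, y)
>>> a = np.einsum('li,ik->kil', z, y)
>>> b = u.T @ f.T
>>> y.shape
(7, 13)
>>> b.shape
(7, 2)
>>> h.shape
(11,)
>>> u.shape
(31, 7)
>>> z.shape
(7, 7)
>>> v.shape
(7, 7)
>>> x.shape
(7, 7)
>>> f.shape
(2, 31)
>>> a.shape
(13, 7, 7)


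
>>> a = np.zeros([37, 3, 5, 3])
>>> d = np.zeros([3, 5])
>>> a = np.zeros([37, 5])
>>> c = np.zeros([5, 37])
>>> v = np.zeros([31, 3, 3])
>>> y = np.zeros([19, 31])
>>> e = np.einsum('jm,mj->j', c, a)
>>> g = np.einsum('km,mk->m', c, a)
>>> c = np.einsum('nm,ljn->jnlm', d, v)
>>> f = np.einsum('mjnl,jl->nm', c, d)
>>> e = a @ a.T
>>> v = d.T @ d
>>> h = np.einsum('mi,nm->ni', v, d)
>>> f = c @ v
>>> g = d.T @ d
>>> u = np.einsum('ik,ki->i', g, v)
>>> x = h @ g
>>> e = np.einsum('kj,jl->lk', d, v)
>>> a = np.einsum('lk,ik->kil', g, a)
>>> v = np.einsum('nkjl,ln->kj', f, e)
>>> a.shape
(5, 37, 5)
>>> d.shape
(3, 5)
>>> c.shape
(3, 3, 31, 5)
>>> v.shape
(3, 31)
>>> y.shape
(19, 31)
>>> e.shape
(5, 3)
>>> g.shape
(5, 5)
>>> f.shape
(3, 3, 31, 5)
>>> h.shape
(3, 5)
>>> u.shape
(5,)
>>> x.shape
(3, 5)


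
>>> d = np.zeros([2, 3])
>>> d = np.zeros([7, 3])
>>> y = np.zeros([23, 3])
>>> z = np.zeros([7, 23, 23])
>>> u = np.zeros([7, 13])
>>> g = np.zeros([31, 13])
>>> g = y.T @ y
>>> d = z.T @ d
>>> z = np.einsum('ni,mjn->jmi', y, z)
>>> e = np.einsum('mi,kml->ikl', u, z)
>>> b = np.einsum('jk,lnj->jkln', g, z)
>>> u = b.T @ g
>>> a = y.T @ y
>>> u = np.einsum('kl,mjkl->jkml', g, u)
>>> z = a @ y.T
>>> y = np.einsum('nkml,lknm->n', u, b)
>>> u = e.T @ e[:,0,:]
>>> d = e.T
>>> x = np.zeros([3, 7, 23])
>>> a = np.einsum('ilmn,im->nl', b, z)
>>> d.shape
(3, 23, 13)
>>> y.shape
(23,)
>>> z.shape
(3, 23)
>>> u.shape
(3, 23, 3)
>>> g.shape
(3, 3)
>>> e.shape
(13, 23, 3)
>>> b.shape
(3, 3, 23, 7)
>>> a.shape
(7, 3)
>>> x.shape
(3, 7, 23)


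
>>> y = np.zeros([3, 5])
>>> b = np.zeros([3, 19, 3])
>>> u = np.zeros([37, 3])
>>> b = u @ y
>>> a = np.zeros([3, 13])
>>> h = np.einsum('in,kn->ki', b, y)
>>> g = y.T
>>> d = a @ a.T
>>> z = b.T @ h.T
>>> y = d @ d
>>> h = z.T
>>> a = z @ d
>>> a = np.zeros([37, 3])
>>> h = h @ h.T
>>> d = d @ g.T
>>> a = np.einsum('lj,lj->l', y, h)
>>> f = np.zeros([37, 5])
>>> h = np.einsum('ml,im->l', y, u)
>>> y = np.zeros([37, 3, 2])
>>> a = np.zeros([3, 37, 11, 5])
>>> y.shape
(37, 3, 2)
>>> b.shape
(37, 5)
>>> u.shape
(37, 3)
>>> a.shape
(3, 37, 11, 5)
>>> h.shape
(3,)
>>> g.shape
(5, 3)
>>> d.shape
(3, 5)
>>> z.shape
(5, 3)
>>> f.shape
(37, 5)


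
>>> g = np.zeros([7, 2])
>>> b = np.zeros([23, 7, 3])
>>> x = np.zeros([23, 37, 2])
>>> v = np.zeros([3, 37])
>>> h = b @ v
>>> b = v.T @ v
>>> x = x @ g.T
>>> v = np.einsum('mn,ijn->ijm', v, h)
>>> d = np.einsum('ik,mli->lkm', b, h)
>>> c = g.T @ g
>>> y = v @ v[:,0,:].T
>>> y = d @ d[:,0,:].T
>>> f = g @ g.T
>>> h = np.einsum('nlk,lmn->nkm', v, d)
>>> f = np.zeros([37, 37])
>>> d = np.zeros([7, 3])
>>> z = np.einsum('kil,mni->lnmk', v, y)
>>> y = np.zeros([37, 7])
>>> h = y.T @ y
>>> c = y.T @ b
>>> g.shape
(7, 2)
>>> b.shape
(37, 37)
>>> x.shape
(23, 37, 7)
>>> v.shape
(23, 7, 3)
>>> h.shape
(7, 7)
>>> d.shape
(7, 3)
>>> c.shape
(7, 37)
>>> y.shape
(37, 7)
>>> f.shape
(37, 37)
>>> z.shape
(3, 37, 7, 23)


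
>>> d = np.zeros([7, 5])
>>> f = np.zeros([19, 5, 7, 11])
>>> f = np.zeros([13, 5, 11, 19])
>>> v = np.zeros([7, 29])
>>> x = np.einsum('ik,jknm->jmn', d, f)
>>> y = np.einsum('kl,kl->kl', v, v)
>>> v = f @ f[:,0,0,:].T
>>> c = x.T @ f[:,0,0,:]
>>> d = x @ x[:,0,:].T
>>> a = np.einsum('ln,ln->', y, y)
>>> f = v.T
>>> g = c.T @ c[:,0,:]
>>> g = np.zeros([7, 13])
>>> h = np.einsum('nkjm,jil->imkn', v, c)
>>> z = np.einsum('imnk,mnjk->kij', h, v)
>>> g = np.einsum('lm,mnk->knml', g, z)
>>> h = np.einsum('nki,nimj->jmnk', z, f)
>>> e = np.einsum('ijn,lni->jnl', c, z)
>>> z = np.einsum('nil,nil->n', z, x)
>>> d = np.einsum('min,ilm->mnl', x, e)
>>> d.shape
(13, 11, 19)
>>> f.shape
(13, 11, 5, 13)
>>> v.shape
(13, 5, 11, 13)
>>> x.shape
(13, 19, 11)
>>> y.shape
(7, 29)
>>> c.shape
(11, 19, 19)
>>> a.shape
()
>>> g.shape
(11, 19, 13, 7)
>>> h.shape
(13, 5, 13, 19)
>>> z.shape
(13,)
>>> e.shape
(19, 19, 13)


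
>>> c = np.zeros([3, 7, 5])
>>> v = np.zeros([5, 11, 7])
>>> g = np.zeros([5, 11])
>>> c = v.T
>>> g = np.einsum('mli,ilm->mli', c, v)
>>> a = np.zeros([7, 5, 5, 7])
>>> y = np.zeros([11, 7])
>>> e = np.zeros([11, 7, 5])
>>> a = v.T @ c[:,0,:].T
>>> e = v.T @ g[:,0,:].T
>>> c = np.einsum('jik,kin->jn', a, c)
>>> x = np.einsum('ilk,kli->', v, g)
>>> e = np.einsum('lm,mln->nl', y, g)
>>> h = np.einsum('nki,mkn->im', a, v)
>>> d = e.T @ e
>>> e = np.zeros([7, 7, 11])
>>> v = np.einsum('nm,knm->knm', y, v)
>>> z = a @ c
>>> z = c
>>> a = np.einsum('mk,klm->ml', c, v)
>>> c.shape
(7, 5)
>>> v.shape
(5, 11, 7)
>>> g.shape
(7, 11, 5)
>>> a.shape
(7, 11)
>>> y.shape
(11, 7)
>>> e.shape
(7, 7, 11)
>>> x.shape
()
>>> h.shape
(7, 5)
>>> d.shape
(11, 11)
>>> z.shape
(7, 5)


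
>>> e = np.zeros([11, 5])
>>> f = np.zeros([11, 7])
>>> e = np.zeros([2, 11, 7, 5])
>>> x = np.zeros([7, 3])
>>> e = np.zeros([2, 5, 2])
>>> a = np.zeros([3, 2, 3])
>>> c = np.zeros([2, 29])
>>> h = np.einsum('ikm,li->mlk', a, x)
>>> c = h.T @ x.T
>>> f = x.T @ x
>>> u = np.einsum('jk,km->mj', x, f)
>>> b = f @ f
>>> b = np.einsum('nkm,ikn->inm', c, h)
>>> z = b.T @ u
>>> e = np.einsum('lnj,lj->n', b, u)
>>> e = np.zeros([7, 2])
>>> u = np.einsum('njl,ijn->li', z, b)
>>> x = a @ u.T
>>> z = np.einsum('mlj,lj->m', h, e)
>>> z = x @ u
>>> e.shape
(7, 2)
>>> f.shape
(3, 3)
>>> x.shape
(3, 2, 7)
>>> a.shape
(3, 2, 3)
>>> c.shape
(2, 7, 7)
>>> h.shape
(3, 7, 2)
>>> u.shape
(7, 3)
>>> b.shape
(3, 2, 7)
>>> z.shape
(3, 2, 3)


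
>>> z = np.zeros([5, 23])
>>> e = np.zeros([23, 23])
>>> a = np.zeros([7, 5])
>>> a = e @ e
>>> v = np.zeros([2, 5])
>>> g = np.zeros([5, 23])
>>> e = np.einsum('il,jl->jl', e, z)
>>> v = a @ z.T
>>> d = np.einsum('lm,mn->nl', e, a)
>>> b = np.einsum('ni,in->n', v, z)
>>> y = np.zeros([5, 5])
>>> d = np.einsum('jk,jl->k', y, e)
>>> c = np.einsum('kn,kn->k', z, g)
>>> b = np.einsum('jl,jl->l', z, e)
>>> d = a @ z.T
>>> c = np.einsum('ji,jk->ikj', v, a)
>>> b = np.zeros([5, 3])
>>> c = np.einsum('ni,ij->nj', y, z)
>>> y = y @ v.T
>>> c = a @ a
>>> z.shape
(5, 23)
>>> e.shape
(5, 23)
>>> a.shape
(23, 23)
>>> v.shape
(23, 5)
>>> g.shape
(5, 23)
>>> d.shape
(23, 5)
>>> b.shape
(5, 3)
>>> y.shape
(5, 23)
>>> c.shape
(23, 23)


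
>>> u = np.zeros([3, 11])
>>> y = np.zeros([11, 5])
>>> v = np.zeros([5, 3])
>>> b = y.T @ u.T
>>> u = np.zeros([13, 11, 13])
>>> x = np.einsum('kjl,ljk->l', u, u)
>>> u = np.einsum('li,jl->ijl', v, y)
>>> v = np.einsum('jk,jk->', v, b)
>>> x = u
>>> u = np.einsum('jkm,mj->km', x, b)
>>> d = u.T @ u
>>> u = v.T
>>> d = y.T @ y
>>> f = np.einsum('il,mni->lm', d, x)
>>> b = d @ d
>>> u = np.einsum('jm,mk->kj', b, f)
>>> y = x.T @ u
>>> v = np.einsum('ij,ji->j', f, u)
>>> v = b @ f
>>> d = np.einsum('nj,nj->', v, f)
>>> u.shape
(3, 5)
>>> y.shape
(5, 11, 5)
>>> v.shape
(5, 3)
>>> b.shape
(5, 5)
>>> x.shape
(3, 11, 5)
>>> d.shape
()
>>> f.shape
(5, 3)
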